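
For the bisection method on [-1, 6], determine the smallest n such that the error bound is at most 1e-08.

We need (b-a)/2^n ≤ 1e-08
(6 - (-1))/2^n ≤ 1e-08
7/2^n ≤ 1e-08
2^n ≥ 700000000
n ≥ log₂(700000000) = 29.38
n ≥ 30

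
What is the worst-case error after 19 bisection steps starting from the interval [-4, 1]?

Bisection error bound: |error| ≤ (b-a)/2^n
|error| ≤ (1 - (-4))/2^19 = 5/2^19
|error| ≤ 0.0000095367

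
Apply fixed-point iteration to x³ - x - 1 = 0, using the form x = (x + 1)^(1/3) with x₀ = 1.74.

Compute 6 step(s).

Equation: x³ - x - 1 = 0
Fixed-point form: x = (x + 1)^(1/3)
x₀ = 1.74

x_1 = g(1.740000) = 1.399319
x_2 = g(1.399319) = 1.338739
x_3 = g(1.338739) = 1.327376
x_4 = g(1.327376) = 1.325223
x_5 = g(1.325223) = 1.324814
x_6 = g(1.324814) = 1.324736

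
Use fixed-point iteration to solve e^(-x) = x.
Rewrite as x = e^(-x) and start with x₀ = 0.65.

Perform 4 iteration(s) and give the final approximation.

Equation: e^(-x) = x
Fixed-point form: x = e^(-x)
x₀ = 0.65

x_1 = g(0.650000) = 0.522046
x_2 = g(0.522046) = 0.593306
x_3 = g(0.593306) = 0.552498
x_4 = g(0.552498) = 0.575510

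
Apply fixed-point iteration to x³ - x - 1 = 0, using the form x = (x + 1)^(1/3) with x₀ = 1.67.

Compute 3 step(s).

Equation: x³ - x - 1 = 0
Fixed-point form: x = (x + 1)^(1/3)
x₀ = 1.67

x_1 = g(1.670000) = 1.387300
x_2 = g(1.387300) = 1.336500
x_3 = g(1.336500) = 1.326952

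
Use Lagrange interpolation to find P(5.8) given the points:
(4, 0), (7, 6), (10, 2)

Lagrange interpolation formula:
P(x) = Σ yᵢ × Lᵢ(x)
where Lᵢ(x) = Π_{j≠i} (x - xⱼ)/(xᵢ - xⱼ)

L_0(5.8) = (5.8 - 7)/(4 - 7) × (5.8 - 10)/(4 - 10) = 0.280000
L_1(5.8) = (5.8 - 4)/(7 - 4) × (5.8 - 10)/(7 - 10) = 0.840000
L_2(5.8) = (5.8 - 4)/(10 - 4) × (5.8 - 7)/(10 - 7) = -0.120000

P(5.8) = 0×L_0(5.8) + 6×L_1(5.8) + 2×L_2(5.8)
P(5.8) = 4.800000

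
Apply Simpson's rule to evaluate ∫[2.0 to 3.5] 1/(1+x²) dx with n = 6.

f(x) = 1/(1+x²)
a = 2.0, b = 3.5, n = 6
h = (b - a)/n = 0.250000

Simpson's rule: (h/3)[f(x₀) + 4f(x₁) + 2f(x₂) + ... + f(xₙ)]

x_0 = 2.0000, f(x_0) = 0.200000, coefficient = 1
x_1 = 2.2500, f(x_1) = 0.164948, coefficient = 4
x_2 = 2.5000, f(x_2) = 0.137931, coefficient = 2
x_3 = 2.7500, f(x_3) = 0.116788, coefficient = 4
x_4 = 3.0000, f(x_4) = 0.100000, coefficient = 2
x_5 = 3.2500, f(x_5) = 0.086486, coefficient = 4
x_6 = 3.5000, f(x_6) = 0.075472, coefficient = 1

I ≈ (0.250000/3) × 2.224227 = 0.185352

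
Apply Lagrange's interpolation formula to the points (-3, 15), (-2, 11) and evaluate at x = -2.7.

Lagrange interpolation formula:
P(x) = Σ yᵢ × Lᵢ(x)
where Lᵢ(x) = Π_{j≠i} (x - xⱼ)/(xᵢ - xⱼ)

L_0(-2.7) = (-2.7 - (-2))/(-3 - (-2)) = 0.700000
L_1(-2.7) = (-2.7 - (-3))/(-2 - (-3)) = 0.300000

P(-2.7) = 15×L_0(-2.7) + 11×L_1(-2.7)
P(-2.7) = 13.800000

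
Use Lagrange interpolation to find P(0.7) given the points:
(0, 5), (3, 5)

Lagrange interpolation formula:
P(x) = Σ yᵢ × Lᵢ(x)
where Lᵢ(x) = Π_{j≠i} (x - xⱼ)/(xᵢ - xⱼ)

L_0(0.7) = (0.7 - 3)/(0 - 3) = 0.766667
L_1(0.7) = (0.7 - 0)/(3 - 0) = 0.233333

P(0.7) = 5×L_0(0.7) + 5×L_1(0.7)
P(0.7) = 5.000000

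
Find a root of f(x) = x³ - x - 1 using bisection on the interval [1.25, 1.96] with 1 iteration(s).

f(x) = x³ - x - 1
Initial interval: [1.25, 1.96]

Iteration 1:
  c_1 = (1.250000 + 1.960000)/2 = 1.605000
  f(c_1) = f(1.605000) = 1.529520
  f(a) × f(c) < 0, new interval: [1.250000, 1.605000]

After 1 iteration(s), the approximation is c_1 = 1.605000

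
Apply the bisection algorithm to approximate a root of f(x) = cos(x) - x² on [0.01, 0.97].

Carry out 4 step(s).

f(x) = cos(x) - x²
Initial interval: [0.01, 0.97]

Iteration 1:
  c_1 = (0.010000 + 0.970000)/2 = 0.490000
  f(c_1) = f(0.490000) = 0.642233
  f(a) × f(c) ≥ 0, new interval: [0.490000, 0.970000]
Iteration 2:
  c_2 = (0.490000 + 0.970000)/2 = 0.730000
  f(c_2) = f(0.730000) = 0.212274
  f(a) × f(c) ≥ 0, new interval: [0.730000, 0.970000]
Iteration 3:
  c_3 = (0.730000 + 0.970000)/2 = 0.850000
  f(c_3) = f(0.850000) = -0.062517
  f(a) × f(c) < 0, new interval: [0.730000, 0.850000]
Iteration 4:
  c_4 = (0.730000 + 0.850000)/2 = 0.790000
  f(c_4) = f(0.790000) = 0.079745
  f(a) × f(c) ≥ 0, new interval: [0.790000, 0.850000]

After 4 iteration(s), the approximation is c_4 = 0.790000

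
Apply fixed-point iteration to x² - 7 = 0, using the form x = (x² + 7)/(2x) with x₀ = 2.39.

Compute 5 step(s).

Equation: x² - 7 = 0
Fixed-point form: x = (x² + 7)/(2x)
x₀ = 2.39

x_1 = g(2.390000) = 2.659435
x_2 = g(2.659435) = 2.645787
x_3 = g(2.645787) = 2.645751
x_4 = g(2.645751) = 2.645751
x_5 = g(2.645751) = 2.645751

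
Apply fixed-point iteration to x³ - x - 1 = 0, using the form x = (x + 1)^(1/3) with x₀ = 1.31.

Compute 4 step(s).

Equation: x³ - x - 1 = 0
Fixed-point form: x = (x + 1)^(1/3)
x₀ = 1.31

x_1 = g(1.310000) = 1.321916
x_2 = g(1.321916) = 1.324186
x_3 = g(1.324186) = 1.324617
x_4 = g(1.324617) = 1.324699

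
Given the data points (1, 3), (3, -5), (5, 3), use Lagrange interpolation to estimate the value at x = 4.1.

Lagrange interpolation formula:
P(x) = Σ yᵢ × Lᵢ(x)
where Lᵢ(x) = Π_{j≠i} (x - xⱼ)/(xᵢ - xⱼ)

L_0(4.1) = (4.1 - 3)/(1 - 3) × (4.1 - 5)/(1 - 5) = -0.123750
L_1(4.1) = (4.1 - 1)/(3 - 1) × (4.1 - 5)/(3 - 5) = 0.697500
L_2(4.1) = (4.1 - 1)/(5 - 1) × (4.1 - 3)/(5 - 3) = 0.426250

P(4.1) = 3×L_0(4.1) + (-5)×L_1(4.1) + 3×L_2(4.1)
P(4.1) = -2.580000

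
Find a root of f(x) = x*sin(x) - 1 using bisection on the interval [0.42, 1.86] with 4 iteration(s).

f(x) = x*sin(x) - 1
Initial interval: [0.42, 1.86]

Iteration 1:
  c_1 = (0.420000 + 1.860000)/2 = 1.140000
  f(c_1) = f(1.140000) = 0.035842
  f(a) × f(c) < 0, new interval: [0.420000, 1.140000]
Iteration 2:
  c_2 = (0.420000 + 1.140000)/2 = 0.780000
  f(c_2) = f(0.780000) = -0.451442
  f(a) × f(c) ≥ 0, new interval: [0.780000, 1.140000]
Iteration 3:
  c_3 = (0.780000 + 1.140000)/2 = 0.960000
  f(c_3) = f(0.960000) = -0.213576
  f(a) × f(c) ≥ 0, new interval: [0.960000, 1.140000]
Iteration 4:
  c_4 = (0.960000 + 1.140000)/2 = 1.050000
  f(c_4) = f(1.050000) = -0.089206
  f(a) × f(c) ≥ 0, new interval: [1.050000, 1.140000]

After 4 iteration(s), the approximation is c_4 = 1.050000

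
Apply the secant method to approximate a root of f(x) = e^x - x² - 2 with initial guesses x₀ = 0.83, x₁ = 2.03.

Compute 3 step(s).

f(x) = e^x - x² - 2
x₀ = 0.83, x₁ = 2.03

Secant formula: x_{n+1} = x_n - f(x_n)(x_n - x_{n-1})/(f(x_n) - f(x_{n-1}))

Iteration 1:
  f(0.830000) = -0.395581
  f(2.030000) = 1.493186
  x_2 = 2.030000 - 1.493186×(2.030000 - 0.830000)/(1.493186 - (-0.395581))
       = 1.081327
Iteration 2:
  f(2.030000) = 1.493186
  f(1.081327) = -0.220679
  x_3 = 1.081327 - (-0.220679)×(1.081327 - 2.030000)/(-0.220679 - 1.493186)
       = 1.203479
Iteration 3:
  f(1.081327) = -0.220679
  f(1.203479) = -0.116674
  x_4 = 1.203479 - (-0.116674)×(1.203479 - 1.081327)/(-0.116674 - (-0.220679))
       = 1.340511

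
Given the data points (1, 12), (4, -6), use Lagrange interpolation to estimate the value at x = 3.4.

Lagrange interpolation formula:
P(x) = Σ yᵢ × Lᵢ(x)
where Lᵢ(x) = Π_{j≠i} (x - xⱼ)/(xᵢ - xⱼ)

L_0(3.4) = (3.4 - 4)/(1 - 4) = 0.200000
L_1(3.4) = (3.4 - 1)/(4 - 1) = 0.800000

P(3.4) = 12×L_0(3.4) + (-6)×L_1(3.4)
P(3.4) = -2.400000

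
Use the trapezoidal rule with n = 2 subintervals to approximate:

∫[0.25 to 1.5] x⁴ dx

f(x) = x⁴
a = 0.25, b = 1.5, n = 2
h = (b - a)/n = 0.625000

Trapezoidal rule: (h/2)[f(x₀) + 2f(x₁) + 2f(x₂) + ... + f(xₙ)]

x_0 = 0.2500, f(x_0) = 0.003906, coefficient = 1
x_1 = 0.8750, f(x_1) = 0.586182, coefficient = 2
x_2 = 1.5000, f(x_2) = 5.062500, coefficient = 1

I ≈ (0.625000/2) × 6.238770 = 1.949615
Exact value: 1.518555
Error: 0.431061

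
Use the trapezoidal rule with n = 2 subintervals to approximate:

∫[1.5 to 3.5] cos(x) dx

f(x) = cos(x)
a = 1.5, b = 3.5, n = 2
h = (b - a)/n = 1.000000

Trapezoidal rule: (h/2)[f(x₀) + 2f(x₁) + 2f(x₂) + ... + f(xₙ)]

x_0 = 1.5000, f(x_0) = 0.070737, coefficient = 1
x_1 = 2.5000, f(x_1) = -0.801144, coefficient = 2
x_2 = 3.5000, f(x_2) = -0.936457, coefficient = 1

I ≈ (1.000000/2) × -2.468007 = -1.234003
Exact value: -1.348278
Error: 0.114275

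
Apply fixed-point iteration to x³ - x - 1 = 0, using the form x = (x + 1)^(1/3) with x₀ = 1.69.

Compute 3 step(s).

Equation: x³ - x - 1 = 0
Fixed-point form: x = (x + 1)^(1/3)
x₀ = 1.69

x_1 = g(1.690000) = 1.390755
x_2 = g(1.390755) = 1.337145
x_3 = g(1.337145) = 1.327074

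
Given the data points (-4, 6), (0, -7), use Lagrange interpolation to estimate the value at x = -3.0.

Lagrange interpolation formula:
P(x) = Σ yᵢ × Lᵢ(x)
where Lᵢ(x) = Π_{j≠i} (x - xⱼ)/(xᵢ - xⱼ)

L_0(-3.0) = (-3.0 - 0)/(-4 - 0) = 0.750000
L_1(-3.0) = (-3.0 - (-4))/(0 - (-4)) = 0.250000

P(-3.0) = 6×L_0(-3.0) + (-7)×L_1(-3.0)
P(-3.0) = 2.750000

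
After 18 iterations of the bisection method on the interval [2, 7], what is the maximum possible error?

Bisection error bound: |error| ≤ (b-a)/2^n
|error| ≤ (7 - 2)/2^18 = 5/2^18
|error| ≤ 0.0000190735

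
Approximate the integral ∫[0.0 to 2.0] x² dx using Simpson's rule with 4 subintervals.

f(x) = x²
a = 0.0, b = 2.0, n = 4
h = (b - a)/n = 0.500000

Simpson's rule: (h/3)[f(x₀) + 4f(x₁) + 2f(x₂) + ... + f(xₙ)]

x_0 = 0.0000, f(x_0) = 0.000000, coefficient = 1
x_1 = 0.5000, f(x_1) = 0.250000, coefficient = 4
x_2 = 1.0000, f(x_2) = 1.000000, coefficient = 2
x_3 = 1.5000, f(x_3) = 2.250000, coefficient = 4
x_4 = 2.0000, f(x_4) = 4.000000, coefficient = 1

I ≈ (0.500000/3) × 16.000000 = 2.666667
Exact value: 2.666667
Error: 0.000000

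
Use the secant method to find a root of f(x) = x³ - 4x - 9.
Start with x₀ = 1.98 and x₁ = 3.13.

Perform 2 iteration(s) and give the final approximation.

f(x) = x³ - 4x - 9
x₀ = 1.98, x₁ = 3.13

Secant formula: x_{n+1} = x_n - f(x_n)(x_n - x_{n-1})/(f(x_n) - f(x_{n-1}))

Iteration 1:
  f(1.980000) = -9.157608
  f(3.130000) = 9.144297
  x_2 = 3.130000 - 9.144297×(3.130000 - 1.980000)/(9.144297 - (-9.157608))
       = 2.555418
Iteration 2:
  f(3.130000) = 9.144297
  f(2.555418) = -2.534378
  x_3 = 2.555418 - (-2.534378)×(2.555418 - 3.130000)/(-2.534378 - 9.144297)
       = 2.680108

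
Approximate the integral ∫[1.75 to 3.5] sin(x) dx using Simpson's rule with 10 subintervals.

f(x) = sin(x)
a = 1.75, b = 3.5, n = 10
h = (b - a)/n = 0.175000

Simpson's rule: (h/3)[f(x₀) + 4f(x₁) + 2f(x₂) + ... + f(xₙ)]

x_0 = 1.7500, f(x_0) = 0.983986, coefficient = 1
x_1 = 1.9250, f(x_1) = 0.937923, coefficient = 4
x_2 = 2.1000, f(x_2) = 0.863209, coefficient = 2
x_3 = 2.2750, f(x_3) = 0.762127, coefficient = 4
x_4 = 2.4500, f(x_4) = 0.637765, coefficient = 2
x_5 = 2.6250, f(x_5) = 0.493920, coefficient = 4
x_6 = 2.8000, f(x_6) = 0.334988, coefficient = 2
x_7 = 2.9750, f(x_7) = 0.165823, coefficient = 4
x_8 = 3.1500, f(x_8) = -0.008407, coefficient = 2
x_9 = 3.3250, f(x_9) = -0.182381, coefficient = 4
x_10 = 3.5000, f(x_10) = -0.350783, coefficient = 1

I ≈ (0.175000/3) × 12.997965 = 0.758215
Exact value: 0.758211
Error: 0.000004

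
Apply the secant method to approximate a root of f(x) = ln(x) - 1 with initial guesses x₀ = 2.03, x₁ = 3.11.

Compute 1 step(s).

f(x) = ln(x) - 1
x₀ = 2.03, x₁ = 3.11

Secant formula: x_{n+1} = x_n - f(x_n)(x_n - x_{n-1})/(f(x_n) - f(x_{n-1}))

Iteration 1:
  f(2.030000) = -0.291964
  f(3.110000) = 0.134623
  x_2 = 3.110000 - 0.134623×(3.110000 - 2.030000)/(0.134623 - (-0.291964))
       = 2.769173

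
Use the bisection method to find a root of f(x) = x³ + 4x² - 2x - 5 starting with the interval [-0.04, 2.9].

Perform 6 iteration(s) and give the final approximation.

f(x) = x³ + 4x² - 2x - 5
Initial interval: [-0.04, 2.9]

Iteration 1:
  c_1 = (-0.040000 + 2.900000)/2 = 1.430000
  f(c_1) = f(1.430000) = 3.243807
  f(a) × f(c) < 0, new interval: [-0.040000, 1.430000]
Iteration 2:
  c_2 = (-0.040000 + 1.430000)/2 = 0.695000
  f(c_2) = f(0.695000) = -4.122198
  f(a) × f(c) ≥ 0, new interval: [0.695000, 1.430000]
Iteration 3:
  c_3 = (0.695000 + 1.430000)/2 = 1.062500
  f(c_3) = f(1.062500) = -1.409912
  f(a) × f(c) ≥ 0, new interval: [1.062500, 1.430000]
Iteration 4:
  c_4 = (1.062500 + 1.430000)/2 = 1.246250
  f(c_4) = f(1.246250) = 0.655656
  f(a) × f(c) < 0, new interval: [1.062500, 1.246250]
Iteration 5:
  c_5 = (1.062500 + 1.246250)/2 = 1.154375
  f(c_5) = f(1.154375) = -0.440125
  f(a) × f(c) ≥ 0, new interval: [1.154375, 1.246250]
Iteration 6:
  c_6 = (1.154375 + 1.246250)/2 = 1.200312
  f(c_6) = f(1.200312) = 0.091726
  f(a) × f(c) < 0, new interval: [1.154375, 1.200312]

After 6 iteration(s), the approximation is c_6 = 1.200312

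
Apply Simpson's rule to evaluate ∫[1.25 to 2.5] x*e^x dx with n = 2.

f(x) = x*e^x
a = 1.25, b = 2.5, n = 2
h = (b - a)/n = 0.625000

Simpson's rule: (h/3)[f(x₀) + 4f(x₁) + 2f(x₂) + ... + f(xₙ)]

x_0 = 1.2500, f(x_0) = 4.362929, coefficient = 1
x_1 = 1.8750, f(x_1) = 12.226536, coefficient = 4
x_2 = 2.5000, f(x_2) = 30.456235, coefficient = 1

I ≈ (0.625000/3) × 83.725307 = 17.442772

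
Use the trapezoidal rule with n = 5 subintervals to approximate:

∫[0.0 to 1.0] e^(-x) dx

f(x) = e^(-x)
a = 0.0, b = 1.0, n = 5
h = (b - a)/n = 0.200000

Trapezoidal rule: (h/2)[f(x₀) + 2f(x₁) + 2f(x₂) + ... + f(xₙ)]

x_0 = 0.0000, f(x_0) = 1.000000, coefficient = 1
x_1 = 0.2000, f(x_1) = 0.818731, coefficient = 2
x_2 = 0.4000, f(x_2) = 0.670320, coefficient = 2
x_3 = 0.6000, f(x_3) = 0.548812, coefficient = 2
x_4 = 0.8000, f(x_4) = 0.449329, coefficient = 2
x_5 = 1.0000, f(x_5) = 0.367879, coefficient = 1

I ≈ (0.200000/2) × 6.342262 = 0.634226
Exact value: 0.632121
Error: 0.002106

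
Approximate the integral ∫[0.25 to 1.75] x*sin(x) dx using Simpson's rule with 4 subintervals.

f(x) = x*sin(x)
a = 0.25, b = 1.75, n = 4
h = (b - a)/n = 0.375000

Simpson's rule: (h/3)[f(x₀) + 4f(x₁) + 2f(x₂) + ... + f(xₙ)]

x_0 = 0.2500, f(x_0) = 0.061851, coefficient = 1
x_1 = 0.6250, f(x_1) = 0.365686, coefficient = 4
x_2 = 1.0000, f(x_2) = 0.841471, coefficient = 2
x_3 = 1.3750, f(x_3) = 1.348728, coefficient = 4
x_4 = 1.7500, f(x_4) = 1.721975, coefficient = 1

I ≈ (0.375000/3) × 10.324423 = 1.290553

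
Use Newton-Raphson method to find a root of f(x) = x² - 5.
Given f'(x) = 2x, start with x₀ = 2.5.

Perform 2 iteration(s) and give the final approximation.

f(x) = x² - 5
f'(x) = 2x
x₀ = 2.5

Newton-Raphson formula: x_{n+1} = x_n - f(x_n)/f'(x_n)

Iteration 1:
  f(2.500000) = 1.250000
  f'(2.500000) = 5.000000
  x_1 = 2.500000 - 1.250000/5.000000 = 2.250000
Iteration 2:
  f(2.250000) = 0.062500
  f'(2.250000) = 4.500000
  x_2 = 2.250000 - 0.062500/4.500000 = 2.236111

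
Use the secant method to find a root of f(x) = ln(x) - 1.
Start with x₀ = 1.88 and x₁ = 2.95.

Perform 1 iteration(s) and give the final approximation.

f(x) = ln(x) - 1
x₀ = 1.88, x₁ = 2.95

Secant formula: x_{n+1} = x_n - f(x_n)(x_n - x_{n-1})/(f(x_n) - f(x_{n-1}))

Iteration 1:
  f(1.880000) = -0.368728
  f(2.950000) = 0.081805
  x_2 = 2.950000 - 0.081805×(2.950000 - 1.880000)/(0.081805 - (-0.368728))
       = 2.755716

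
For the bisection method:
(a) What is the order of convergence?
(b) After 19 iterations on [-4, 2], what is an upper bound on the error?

(a) Bisection has linear (order 1) convergence; the error is halved each step.

(b) Error bound = (b-a)/2^n = (2 - (-4))/2^{19}
    = 6/2^{19}

(a) 1 (linear); (b) error ≤ 1.14e-05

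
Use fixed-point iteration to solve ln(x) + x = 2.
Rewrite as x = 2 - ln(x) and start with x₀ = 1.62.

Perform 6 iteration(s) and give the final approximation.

Equation: ln(x) + x = 2
Fixed-point form: x = 2 - ln(x)
x₀ = 1.62

x_1 = g(1.620000) = 1.517574
x_2 = g(1.517574) = 1.582887
x_3 = g(1.582887) = 1.540750
x_4 = g(1.540750) = 1.567731
x_5 = g(1.567731) = 1.550371
x_6 = g(1.550371) = 1.561506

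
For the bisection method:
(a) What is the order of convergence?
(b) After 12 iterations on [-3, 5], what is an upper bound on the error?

(a) Bisection has linear (order 1) convergence; the error is halved each step.

(b) Error bound = (b-a)/2^n = (5 - (-3))/2^{12}
    = 8/2^{12}

(a) 1 (linear); (b) error ≤ 1.95e-03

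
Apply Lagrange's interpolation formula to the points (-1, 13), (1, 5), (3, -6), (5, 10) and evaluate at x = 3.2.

Lagrange interpolation formula:
P(x) = Σ yᵢ × Lᵢ(x)
where Lᵢ(x) = Π_{j≠i} (x - xⱼ)/(xᵢ - xⱼ)

L_0(3.2) = (3.2 - 1)/(-1 - 1) × (3.2 - 3)/(-1 - 3) × (3.2 - 5)/(-1 - 5) = 0.016500
L_1(3.2) = (3.2 - (-1))/(1 - (-1)) × (3.2 - 3)/(1 - 3) × (3.2 - 5)/(1 - 5) = -0.094500
L_2(3.2) = (3.2 - (-1))/(3 - (-1)) × (3.2 - 1)/(3 - 1) × (3.2 - 5)/(3 - 5) = 1.039500
L_3(3.2) = (3.2 - (-1))/(5 - (-1)) × (3.2 - 1)/(5 - 1) × (3.2 - 3)/(5 - 3) = 0.038500

P(3.2) = 13×L_0(3.2) + 5×L_1(3.2) + (-6)×L_2(3.2) + 10×L_3(3.2)
P(3.2) = -6.110000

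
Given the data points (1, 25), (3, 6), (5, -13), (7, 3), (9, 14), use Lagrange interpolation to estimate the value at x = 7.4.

Lagrange interpolation formula:
P(x) = Σ yᵢ × Lᵢ(x)
where Lᵢ(x) = Π_{j≠i} (x - xⱼ)/(xᵢ - xⱼ)

L_0(7.4) = (7.4 - 3)/(1 - 3) × (7.4 - 5)/(1 - 5) × (7.4 - 7)/(1 - 7) × (7.4 - 9)/(1 - 9) = -0.017600
L_1(7.4) = (7.4 - 1)/(3 - 1) × (7.4 - 5)/(3 - 5) × (7.4 - 7)/(3 - 7) × (7.4 - 9)/(3 - 9) = 0.102400
L_2(7.4) = (7.4 - 1)/(5 - 1) × (7.4 - 3)/(5 - 3) × (7.4 - 7)/(5 - 7) × (7.4 - 9)/(5 - 9) = -0.281600
L_3(7.4) = (7.4 - 1)/(7 - 1) × (7.4 - 3)/(7 - 3) × (7.4 - 5)/(7 - 5) × (7.4 - 9)/(7 - 9) = 1.126400
L_4(7.4) = (7.4 - 1)/(9 - 1) × (7.4 - 3)/(9 - 3) × (7.4 - 5)/(9 - 5) × (7.4 - 7)/(9 - 7) = 0.070400

P(7.4) = 25×L_0(7.4) + 6×L_1(7.4) + (-13)×L_2(7.4) + 3×L_3(7.4) + 14×L_4(7.4)
P(7.4) = 8.200000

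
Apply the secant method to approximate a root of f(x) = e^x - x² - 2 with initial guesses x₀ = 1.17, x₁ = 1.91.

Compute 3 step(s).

f(x) = e^x - x² - 2
x₀ = 1.17, x₁ = 1.91

Secant formula: x_{n+1} = x_n - f(x_n)(x_n - x_{n-1})/(f(x_n) - f(x_{n-1}))

Iteration 1:
  f(1.170000) = -0.146907
  f(1.910000) = 1.104989
  x_2 = 1.910000 - 1.104989×(1.910000 - 1.170000)/(1.104989 - (-0.146907))
       = 1.256837
Iteration 2:
  f(1.910000) = 1.104989
  f(1.256837) = -0.065351
  x_3 = 1.256837 - (-0.065351)×(1.256837 - 1.910000)/(-0.065351 - 1.104989)
       = 1.293309
Iteration 3:
  f(1.256837) = -0.065351
  f(1.293309) = -0.027820
  x_4 = 1.293309 - (-0.027820)×(1.293309 - 1.256837)/(-0.027820 - (-0.065351))
       = 1.320345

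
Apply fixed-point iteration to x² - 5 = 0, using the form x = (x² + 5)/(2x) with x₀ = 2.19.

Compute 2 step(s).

Equation: x² - 5 = 0
Fixed-point form: x = (x² + 5)/(2x)
x₀ = 2.19

x_1 = g(2.190000) = 2.236553
x_2 = g(2.236553) = 2.236068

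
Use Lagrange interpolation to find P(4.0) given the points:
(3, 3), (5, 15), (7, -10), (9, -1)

Lagrange interpolation formula:
P(x) = Σ yᵢ × Lᵢ(x)
where Lᵢ(x) = Π_{j≠i} (x - xⱼ)/(xᵢ - xⱼ)

L_0(4.0) = (4.0 - 5)/(3 - 5) × (4.0 - 7)/(3 - 7) × (4.0 - 9)/(3 - 9) = 0.312500
L_1(4.0) = (4.0 - 3)/(5 - 3) × (4.0 - 7)/(5 - 7) × (4.0 - 9)/(5 - 9) = 0.937500
L_2(4.0) = (4.0 - 3)/(7 - 3) × (4.0 - 5)/(7 - 5) × (4.0 - 9)/(7 - 9) = -0.312500
L_3(4.0) = (4.0 - 3)/(9 - 3) × (4.0 - 5)/(9 - 5) × (4.0 - 7)/(9 - 7) = 0.062500

P(4.0) = 3×L_0(4.0) + 15×L_1(4.0) + (-10)×L_2(4.0) + (-1)×L_3(4.0)
P(4.0) = 18.062500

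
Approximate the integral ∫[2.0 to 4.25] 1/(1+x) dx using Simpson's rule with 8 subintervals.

f(x) = 1/(1+x)
a = 2.0, b = 4.25, n = 8
h = (b - a)/n = 0.281250

Simpson's rule: (h/3)[f(x₀) + 4f(x₁) + 2f(x₂) + ... + f(xₙ)]

x_0 = 2.0000, f(x_0) = 0.333333, coefficient = 1
x_1 = 2.2812, f(x_1) = 0.304762, coefficient = 4
x_2 = 2.5625, f(x_2) = 0.280702, coefficient = 2
x_3 = 2.8438, f(x_3) = 0.260163, coefficient = 4
x_4 = 3.1250, f(x_4) = 0.242424, coefficient = 2
x_5 = 3.4062, f(x_5) = 0.226950, coefficient = 4
x_6 = 3.6875, f(x_6) = 0.213333, coefficient = 2
x_7 = 3.9688, f(x_7) = 0.201258, coefficient = 4
x_8 = 4.2500, f(x_8) = 0.190476, coefficient = 1

I ≈ (0.281250/3) × 5.969259 = 0.559618
Exact value: 0.559616
Error: 0.000002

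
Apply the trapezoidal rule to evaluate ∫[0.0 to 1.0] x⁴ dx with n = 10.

f(x) = x⁴
a = 0.0, b = 1.0, n = 10
h = (b - a)/n = 0.100000

Trapezoidal rule: (h/2)[f(x₀) + 2f(x₁) + 2f(x₂) + ... + f(xₙ)]

x_0 = 0.0000, f(x_0) = 0.000000, coefficient = 1
x_1 = 0.1000, f(x_1) = 0.000100, coefficient = 2
x_2 = 0.2000, f(x_2) = 0.001600, coefficient = 2
x_3 = 0.3000, f(x_3) = 0.008100, coefficient = 2
x_4 = 0.4000, f(x_4) = 0.025600, coefficient = 2
x_5 = 0.5000, f(x_5) = 0.062500, coefficient = 2
x_6 = 0.6000, f(x_6) = 0.129600, coefficient = 2
x_7 = 0.7000, f(x_7) = 0.240100, coefficient = 2
x_8 = 0.8000, f(x_8) = 0.409600, coefficient = 2
x_9 = 0.9000, f(x_9) = 0.656100, coefficient = 2
x_10 = 1.0000, f(x_10) = 1.000000, coefficient = 1

I ≈ (0.100000/2) × 4.066600 = 0.203330
Exact value: 0.200000
Error: 0.003330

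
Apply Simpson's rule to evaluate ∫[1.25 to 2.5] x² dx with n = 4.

f(x) = x²
a = 1.25, b = 2.5, n = 4
h = (b - a)/n = 0.312500

Simpson's rule: (h/3)[f(x₀) + 4f(x₁) + 2f(x₂) + ... + f(xₙ)]

x_0 = 1.2500, f(x_0) = 1.562500, coefficient = 1
x_1 = 1.5625, f(x_1) = 2.441406, coefficient = 4
x_2 = 1.8750, f(x_2) = 3.515625, coefficient = 2
x_3 = 2.1875, f(x_3) = 4.785156, coefficient = 4
x_4 = 2.5000, f(x_4) = 6.250000, coefficient = 1

I ≈ (0.312500/3) × 43.750000 = 4.557292
Exact value: 4.557292
Error: 0.000000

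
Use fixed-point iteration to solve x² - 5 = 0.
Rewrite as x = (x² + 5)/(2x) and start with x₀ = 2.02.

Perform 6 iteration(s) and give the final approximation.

Equation: x² - 5 = 0
Fixed-point form: x = (x² + 5)/(2x)
x₀ = 2.02

x_1 = g(2.020000) = 2.247624
x_2 = g(2.247624) = 2.236098
x_3 = g(2.236098) = 2.236068
x_4 = g(2.236068) = 2.236068
x_5 = g(2.236068) = 2.236068
x_6 = g(2.236068) = 2.236068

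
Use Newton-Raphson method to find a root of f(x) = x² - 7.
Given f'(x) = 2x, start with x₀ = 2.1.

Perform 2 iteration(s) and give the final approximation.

f(x) = x² - 7
f'(x) = 2x
x₀ = 2.1

Newton-Raphson formula: x_{n+1} = x_n - f(x_n)/f'(x_n)

Iteration 1:
  f(2.100000) = -2.590000
  f'(2.100000) = 4.200000
  x_1 = 2.100000 - (-2.590000)/4.200000 = 2.716667
Iteration 2:
  f(2.716667) = 0.380278
  f'(2.716667) = 5.433333
  x_2 = 2.716667 - 0.380278/5.433333 = 2.646677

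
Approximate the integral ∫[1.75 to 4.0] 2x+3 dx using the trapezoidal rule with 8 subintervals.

f(x) = 2x+3
a = 1.75, b = 4.0, n = 8
h = (b - a)/n = 0.281250

Trapezoidal rule: (h/2)[f(x₀) + 2f(x₁) + 2f(x₂) + ... + f(xₙ)]

x_0 = 1.7500, f(x_0) = 6.500000, coefficient = 1
x_1 = 2.0312, f(x_1) = 7.062500, coefficient = 2
x_2 = 2.3125, f(x_2) = 7.625000, coefficient = 2
x_3 = 2.5938, f(x_3) = 8.187500, coefficient = 2
x_4 = 2.8750, f(x_4) = 8.750000, coefficient = 2
x_5 = 3.1562, f(x_5) = 9.312500, coefficient = 2
x_6 = 3.4375, f(x_6) = 9.875000, coefficient = 2
x_7 = 3.7188, f(x_7) = 10.437500, coefficient = 2
x_8 = 4.0000, f(x_8) = 11.000000, coefficient = 1

I ≈ (0.281250/2) × 140.000000 = 19.687500
Exact value: 19.687500
Error: 0.000000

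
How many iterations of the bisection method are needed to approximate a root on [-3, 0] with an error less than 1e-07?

We need (b-a)/2^n ≤ 1e-07
(0 - (-3))/2^n ≤ 1e-07
3/2^n ≤ 1e-07
2^n ≥ 30000000
n ≥ log₂(30000000) = 24.84
n ≥ 25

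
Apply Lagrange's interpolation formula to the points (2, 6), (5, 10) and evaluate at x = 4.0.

Lagrange interpolation formula:
P(x) = Σ yᵢ × Lᵢ(x)
where Lᵢ(x) = Π_{j≠i} (x - xⱼ)/(xᵢ - xⱼ)

L_0(4.0) = (4.0 - 5)/(2 - 5) = 0.333333
L_1(4.0) = (4.0 - 2)/(5 - 2) = 0.666667

P(4.0) = 6×L_0(4.0) + 10×L_1(4.0)
P(4.0) = 8.666667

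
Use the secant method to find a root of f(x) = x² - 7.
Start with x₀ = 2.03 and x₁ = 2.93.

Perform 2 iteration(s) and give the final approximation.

f(x) = x² - 7
x₀ = 2.03, x₁ = 2.93

Secant formula: x_{n+1} = x_n - f(x_n)(x_n - x_{n-1})/(f(x_n) - f(x_{n-1}))

Iteration 1:
  f(2.030000) = -2.879100
  f(2.930000) = 1.584900
  x_2 = 2.930000 - 1.584900×(2.930000 - 2.030000)/(1.584900 - (-2.879100))
       = 2.610464
Iteration 2:
  f(2.930000) = 1.584900
  f(2.610464) = -0.185479
  x_3 = 2.610464 - (-0.185479)×(2.610464 - 2.930000)/(-0.185479 - 1.584900)
       = 2.643941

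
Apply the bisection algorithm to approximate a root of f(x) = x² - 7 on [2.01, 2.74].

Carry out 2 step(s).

f(x) = x² - 7
Initial interval: [2.01, 2.74]

Iteration 1:
  c_1 = (2.010000 + 2.740000)/2 = 2.375000
  f(c_1) = f(2.375000) = -1.359375
  f(a) × f(c) ≥ 0, new interval: [2.375000, 2.740000]
Iteration 2:
  c_2 = (2.375000 + 2.740000)/2 = 2.557500
  f(c_2) = f(2.557500) = -0.459194
  f(a) × f(c) ≥ 0, new interval: [2.557500, 2.740000]

After 2 iteration(s), the approximation is c_2 = 2.557500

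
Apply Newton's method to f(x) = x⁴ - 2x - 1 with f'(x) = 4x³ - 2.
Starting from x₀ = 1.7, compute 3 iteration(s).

f(x) = x⁴ - 2x - 1
f'(x) = 4x³ - 2
x₀ = 1.7

Newton-Raphson formula: x_{n+1} = x_n - f(x_n)/f'(x_n)

Iteration 1:
  f(1.700000) = 3.952100
  f'(1.700000) = 17.652000
  x_1 = 1.700000 - 3.952100/17.652000 = 1.476110
Iteration 2:
  f(1.476110) = 0.795392
  f'(1.476110) = 10.865198
  x_2 = 1.476110 - 0.795392/10.865198 = 1.402905
Iteration 3:
  f(1.402905) = 0.067773
  f'(1.402905) = 9.044464
  x_3 = 1.402905 - 0.067773/9.044464 = 1.395412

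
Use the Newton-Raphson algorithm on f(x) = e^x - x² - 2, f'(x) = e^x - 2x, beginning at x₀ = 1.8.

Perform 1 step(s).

f(x) = e^x - x² - 2
f'(x) = e^x - 2x
x₀ = 1.8

Newton-Raphson formula: x_{n+1} = x_n - f(x_n)/f'(x_n)

Iteration 1:
  f(1.800000) = 0.809647
  f'(1.800000) = 2.449647
  x_1 = 1.800000 - 0.809647/2.449647 = 1.469484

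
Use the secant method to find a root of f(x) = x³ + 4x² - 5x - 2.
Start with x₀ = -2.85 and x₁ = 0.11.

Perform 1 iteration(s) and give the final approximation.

f(x) = x³ + 4x² - 5x - 2
x₀ = -2.85, x₁ = 0.11

Secant formula: x_{n+1} = x_n - f(x_n)(x_n - x_{n-1})/(f(x_n) - f(x_{n-1}))

Iteration 1:
  f(-2.850000) = 21.590875
  f(0.110000) = -2.500269
  x_2 = 0.110000 - (-2.500269)×(0.110000 - (-2.850000))/(-2.500269 - 21.590875)
       = -0.197200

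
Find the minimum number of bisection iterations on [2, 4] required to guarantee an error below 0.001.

We need (b-a)/2^n ≤ 0.001
(4 - 2)/2^n ≤ 0.001
2/2^n ≤ 0.001
2^n ≥ 2000
n ≥ log₂(2000) = 10.97
n ≥ 11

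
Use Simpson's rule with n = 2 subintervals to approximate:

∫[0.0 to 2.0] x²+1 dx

f(x) = x²+1
a = 0.0, b = 2.0, n = 2
h = (b - a)/n = 1.000000

Simpson's rule: (h/3)[f(x₀) + 4f(x₁) + 2f(x₂) + ... + f(xₙ)]

x_0 = 0.0000, f(x_0) = 1.000000, coefficient = 1
x_1 = 1.0000, f(x_1) = 2.000000, coefficient = 4
x_2 = 2.0000, f(x_2) = 5.000000, coefficient = 1

I ≈ (1.000000/3) × 14.000000 = 4.666667
Exact value: 4.666667
Error: 0.000000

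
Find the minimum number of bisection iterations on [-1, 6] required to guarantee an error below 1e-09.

We need (b-a)/2^n ≤ 1e-09
(6 - (-1))/2^n ≤ 1e-09
7/2^n ≤ 1e-09
2^n ≥ 7000000000
n ≥ log₂(7000000000) = 32.70
n ≥ 33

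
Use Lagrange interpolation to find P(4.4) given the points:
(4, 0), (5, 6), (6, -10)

Lagrange interpolation formula:
P(x) = Σ yᵢ × Lᵢ(x)
where Lᵢ(x) = Π_{j≠i} (x - xⱼ)/(xᵢ - xⱼ)

L_0(4.4) = (4.4 - 5)/(4 - 5) × (4.4 - 6)/(4 - 6) = 0.480000
L_1(4.4) = (4.4 - 4)/(5 - 4) × (4.4 - 6)/(5 - 6) = 0.640000
L_2(4.4) = (4.4 - 4)/(6 - 4) × (4.4 - 5)/(6 - 5) = -0.120000

P(4.4) = 0×L_0(4.4) + 6×L_1(4.4) + (-10)×L_2(4.4)
P(4.4) = 5.040000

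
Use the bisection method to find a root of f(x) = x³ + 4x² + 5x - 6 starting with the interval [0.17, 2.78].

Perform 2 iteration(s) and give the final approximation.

f(x) = x³ + 4x² + 5x - 6
Initial interval: [0.17, 2.78]

Iteration 1:
  c_1 = (0.170000 + 2.780000)/2 = 1.475000
  f(c_1) = f(1.475000) = 13.286547
  f(a) × f(c) < 0, new interval: [0.170000, 1.475000]
Iteration 2:
  c_2 = (0.170000 + 1.475000)/2 = 0.822500
  f(c_2) = f(0.822500) = 1.374951
  f(a) × f(c) < 0, new interval: [0.170000, 0.822500]

After 2 iteration(s), the approximation is c_2 = 0.822500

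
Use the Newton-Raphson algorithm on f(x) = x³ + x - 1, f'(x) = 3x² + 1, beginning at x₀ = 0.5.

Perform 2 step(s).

f(x) = x³ + x - 1
f'(x) = 3x² + 1
x₀ = 0.5

Newton-Raphson formula: x_{n+1} = x_n - f(x_n)/f'(x_n)

Iteration 1:
  f(0.500000) = -0.375000
  f'(0.500000) = 1.750000
  x_1 = 0.500000 - (-0.375000)/1.750000 = 0.714286
Iteration 2:
  f(0.714286) = 0.078717
  f'(0.714286) = 2.530612
  x_2 = 0.714286 - 0.078717/2.530612 = 0.683180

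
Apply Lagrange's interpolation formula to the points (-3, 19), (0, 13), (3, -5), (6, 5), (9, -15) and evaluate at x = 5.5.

Lagrange interpolation formula:
P(x) = Σ yᵢ × Lᵢ(x)
where Lᵢ(x) = Π_{j≠i} (x - xⱼ)/(xᵢ - xⱼ)

L_0(5.5) = (5.5 - 0)/(-3 - 0) × (5.5 - 3)/(-3 - 3) × (5.5 - 6)/(-3 - 6) × (5.5 - 9)/(-3 - 9) = 0.012378
L_1(5.5) = (5.5 - (-3))/(0 - (-3)) × (5.5 - 3)/(0 - 3) × (5.5 - 6)/(0 - 6) × (5.5 - 9)/(0 - 9) = -0.076517
L_2(5.5) = (5.5 - (-3))/(3 - (-3)) × (5.5 - 0)/(3 - 0) × (5.5 - 6)/(3 - 6) × (5.5 - 9)/(3 - 9) = 0.252508
L_3(5.5) = (5.5 - (-3))/(6 - (-3)) × (5.5 - 0)/(6 - 0) × (5.5 - 3)/(6 - 3) × (5.5 - 9)/(6 - 9) = 0.841692
L_4(5.5) = (5.5 - (-3))/(9 - (-3)) × (5.5 - 0)/(9 - 0) × (5.5 - 3)/(9 - 3) × (5.5 - 6)/(9 - 6) = -0.030060

P(5.5) = 19×L_0(5.5) + 13×L_1(5.5) + (-5)×L_2(5.5) + 5×L_3(5.5) + (-15)×L_4(5.5)
P(5.5) = 2.637281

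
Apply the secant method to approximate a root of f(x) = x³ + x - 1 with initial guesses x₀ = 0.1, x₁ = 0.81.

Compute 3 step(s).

f(x) = x³ + x - 1
x₀ = 0.1, x₁ = 0.81

Secant formula: x_{n+1} = x_n - f(x_n)(x_n - x_{n-1})/(f(x_n) - f(x_{n-1}))

Iteration 1:
  f(0.100000) = -0.899000
  f(0.810000) = 0.341441
  x_2 = 0.810000 - 0.341441×(0.810000 - 0.100000)/(0.341441 - (-0.899000))
       = 0.614567
Iteration 2:
  f(0.810000) = 0.341441
  f(0.614567) = -0.153316
  x_3 = 0.614567 - (-0.153316)×(0.614567 - 0.810000)/(-0.153316 - 0.341441)
       = 0.675128
Iteration 3:
  f(0.614567) = -0.153316
  f(0.675128) = -0.017150
  x_4 = 0.675128 - (-0.017150)×(0.675128 - 0.614567)/(-0.017150 - (-0.153316))
       = 0.682756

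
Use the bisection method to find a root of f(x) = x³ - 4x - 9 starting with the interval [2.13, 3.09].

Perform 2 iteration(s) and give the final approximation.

f(x) = x³ - 4x - 9
Initial interval: [2.13, 3.09]

Iteration 1:
  c_1 = (2.130000 + 3.090000)/2 = 2.610000
  f(c_1) = f(2.610000) = -1.660419
  f(a) × f(c) ≥ 0, new interval: [2.610000, 3.090000]
Iteration 2:
  c_2 = (2.610000 + 3.090000)/2 = 2.850000
  f(c_2) = f(2.850000) = 2.749125
  f(a) × f(c) < 0, new interval: [2.610000, 2.850000]

After 2 iteration(s), the approximation is c_2 = 2.850000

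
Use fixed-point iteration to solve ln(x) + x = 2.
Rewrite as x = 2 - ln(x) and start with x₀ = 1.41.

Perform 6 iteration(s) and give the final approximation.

Equation: ln(x) + x = 2
Fixed-point form: x = 2 - ln(x)
x₀ = 1.41

x_1 = g(1.410000) = 1.656410
x_2 = g(1.656410) = 1.495347
x_3 = g(1.495347) = 1.597642
x_4 = g(1.597642) = 1.531471
x_5 = g(1.531471) = 1.573771
x_6 = g(1.573771) = 1.546525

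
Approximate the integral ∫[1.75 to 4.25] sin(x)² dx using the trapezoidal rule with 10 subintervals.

f(x) = sin(x)²
a = 1.75, b = 4.25, n = 10
h = (b - a)/n = 0.250000

Trapezoidal rule: (h/2)[f(x₀) + 2f(x₁) + 2f(x₂) + ... + f(xₙ)]

x_0 = 1.7500, f(x_0) = 0.968228, coefficient = 1
x_1 = 2.0000, f(x_1) = 0.826822, coefficient = 2
x_2 = 2.2500, f(x_2) = 0.605398, coefficient = 2
x_3 = 2.5000, f(x_3) = 0.358169, coefficient = 2
x_4 = 2.7500, f(x_4) = 0.145665, coefficient = 2
x_5 = 3.0000, f(x_5) = 0.019915, coefficient = 2
x_6 = 3.2500, f(x_6) = 0.011706, coefficient = 2
x_7 = 3.5000, f(x_7) = 0.123049, coefficient = 2
x_8 = 3.7500, f(x_8) = 0.326682, coefficient = 2
x_9 = 4.0000, f(x_9) = 0.572750, coefficient = 2
x_10 = 4.2500, f(x_10) = 0.801006, coefficient = 1

I ≈ (0.250000/2) × 7.749546 = 0.968693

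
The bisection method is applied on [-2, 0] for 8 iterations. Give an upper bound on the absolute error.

Bisection error bound: |error| ≤ (b-a)/2^n
|error| ≤ (0 - (-2))/2^8 = 2/2^8
|error| ≤ 0.0078125000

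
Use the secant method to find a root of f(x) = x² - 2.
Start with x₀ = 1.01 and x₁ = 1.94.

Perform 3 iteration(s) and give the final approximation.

f(x) = x² - 2
x₀ = 1.01, x₁ = 1.94

Secant formula: x_{n+1} = x_n - f(x_n)(x_n - x_{n-1})/(f(x_n) - f(x_{n-1}))

Iteration 1:
  f(1.010000) = -0.979900
  f(1.940000) = 1.763600
  x_2 = 1.940000 - 1.763600×(1.940000 - 1.010000)/(1.763600 - (-0.979900))
       = 1.342169
Iteration 2:
  f(1.940000) = 1.763600
  f(1.342169) = -0.198581
  x_3 = 1.342169 - (-0.198581)×(1.342169 - 1.940000)/(-0.198581 - 1.763600)
       = 1.402672
Iteration 3:
  f(1.342169) = -0.198581
  f(1.402672) = -0.032510
  x_4 = 1.402672 - (-0.032510)×(1.402672 - 1.342169)/(-0.032510 - (-0.198581))
       = 1.414516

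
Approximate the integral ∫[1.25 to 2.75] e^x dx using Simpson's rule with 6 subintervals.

f(x) = e^x
a = 1.25, b = 2.75, n = 6
h = (b - a)/n = 0.250000

Simpson's rule: (h/3)[f(x₀) + 4f(x₁) + 2f(x₂) + ... + f(xₙ)]

x_0 = 1.2500, f(x_0) = 3.490343, coefficient = 1
x_1 = 1.5000, f(x_1) = 4.481689, coefficient = 4
x_2 = 1.7500, f(x_2) = 5.754603, coefficient = 2
x_3 = 2.0000, f(x_3) = 7.389056, coefficient = 4
x_4 = 2.2500, f(x_4) = 9.487736, coefficient = 2
x_5 = 2.5000, f(x_5) = 12.182494, coefficient = 4
x_6 = 2.7500, f(x_6) = 15.642632, coefficient = 1

I ≈ (0.250000/3) × 145.830608 = 12.152551
Exact value: 12.152289
Error: 0.000262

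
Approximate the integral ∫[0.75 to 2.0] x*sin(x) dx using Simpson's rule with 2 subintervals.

f(x) = x*sin(x)
a = 0.75, b = 2.0, n = 2
h = (b - a)/n = 0.625000

Simpson's rule: (h/3)[f(x₀) + 4f(x₁) + 2f(x₂) + ... + f(xₙ)]

x_0 = 0.7500, f(x_0) = 0.511229, coefficient = 1
x_1 = 1.3750, f(x_1) = 1.348728, coefficient = 4
x_2 = 2.0000, f(x_2) = 1.818595, coefficient = 1

I ≈ (0.625000/3) × 7.724736 = 1.609320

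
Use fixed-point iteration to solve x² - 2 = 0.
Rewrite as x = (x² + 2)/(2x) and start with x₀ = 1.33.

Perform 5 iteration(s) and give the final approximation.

Equation: x² - 2 = 0
Fixed-point form: x = (x² + 2)/(2x)
x₀ = 1.33

x_1 = g(1.330000) = 1.416880
x_2 = g(1.416880) = 1.414216
x_3 = g(1.414216) = 1.414214
x_4 = g(1.414214) = 1.414214
x_5 = g(1.414214) = 1.414214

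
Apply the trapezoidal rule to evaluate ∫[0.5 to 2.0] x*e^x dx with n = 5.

f(x) = x*e^x
a = 0.5, b = 2.0, n = 5
h = (b - a)/n = 0.300000

Trapezoidal rule: (h/2)[f(x₀) + 2f(x₁) + 2f(x₂) + ... + f(xₙ)]

x_0 = 0.5000, f(x_0) = 0.824361, coefficient = 1
x_1 = 0.8000, f(x_1) = 1.780433, coefficient = 2
x_2 = 1.1000, f(x_2) = 3.304583, coefficient = 2
x_3 = 1.4000, f(x_3) = 5.677280, coefficient = 2
x_4 = 1.7000, f(x_4) = 9.305711, coefficient = 2
x_5 = 2.0000, f(x_5) = 14.778112, coefficient = 1

I ≈ (0.300000/2) × 55.738485 = 8.360773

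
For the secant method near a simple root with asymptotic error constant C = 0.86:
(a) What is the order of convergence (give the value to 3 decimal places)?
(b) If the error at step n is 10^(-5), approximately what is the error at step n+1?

(a) Secant method has superlinear convergence with order φ = (1+√5)/2 ≈ 1.618.
    This means |e_{n+1}| ≈ C|e_n|^1.618.

(b) With |e_n| = 10^(-5) and C = 0.86:
    |e_{n+1}| ≈ 0.86 × (10^(-5))^1.618 = 0.86 × 10^(-8.09)

(a) ≈ 1.618 (golden ratio); (b) |e_{n+1}| ≈ 6.988e-09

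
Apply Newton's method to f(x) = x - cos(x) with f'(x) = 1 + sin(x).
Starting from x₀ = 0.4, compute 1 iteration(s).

f(x) = x - cos(x)
f'(x) = 1 + sin(x)
x₀ = 0.4

Newton-Raphson formula: x_{n+1} = x_n - f(x_n)/f'(x_n)

Iteration 1:
  f(0.400000) = -0.521061
  f'(0.400000) = 1.389418
  x_1 = 0.400000 - (-0.521061)/1.389418 = 0.775021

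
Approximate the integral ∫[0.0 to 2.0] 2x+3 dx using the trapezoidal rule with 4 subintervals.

f(x) = 2x+3
a = 0.0, b = 2.0, n = 4
h = (b - a)/n = 0.500000

Trapezoidal rule: (h/2)[f(x₀) + 2f(x₁) + 2f(x₂) + ... + f(xₙ)]

x_0 = 0.0000, f(x_0) = 3.000000, coefficient = 1
x_1 = 0.5000, f(x_1) = 4.000000, coefficient = 2
x_2 = 1.0000, f(x_2) = 5.000000, coefficient = 2
x_3 = 1.5000, f(x_3) = 6.000000, coefficient = 2
x_4 = 2.0000, f(x_4) = 7.000000, coefficient = 1

I ≈ (0.500000/2) × 40.000000 = 10.000000
Exact value: 10.000000
Error: 0.000000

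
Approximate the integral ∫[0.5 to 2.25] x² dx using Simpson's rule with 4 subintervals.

f(x) = x²
a = 0.5, b = 2.25, n = 4
h = (b - a)/n = 0.437500

Simpson's rule: (h/3)[f(x₀) + 4f(x₁) + 2f(x₂) + ... + f(xₙ)]

x_0 = 0.5000, f(x_0) = 0.250000, coefficient = 1
x_1 = 0.9375, f(x_1) = 0.878906, coefficient = 4
x_2 = 1.3750, f(x_2) = 1.890625, coefficient = 2
x_3 = 1.8125, f(x_3) = 3.285156, coefficient = 4
x_4 = 2.2500, f(x_4) = 5.062500, coefficient = 1

I ≈ (0.437500/3) × 25.750000 = 3.755208
Exact value: 3.755208
Error: 0.000000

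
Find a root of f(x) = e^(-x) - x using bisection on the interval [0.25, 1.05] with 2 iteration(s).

f(x) = e^(-x) - x
Initial interval: [0.25, 1.05]

Iteration 1:
  c_1 = (0.250000 + 1.050000)/2 = 0.650000
  f(c_1) = f(0.650000) = -0.127954
  f(a) × f(c) < 0, new interval: [0.250000, 0.650000]
Iteration 2:
  c_2 = (0.250000 + 0.650000)/2 = 0.450000
  f(c_2) = f(0.450000) = 0.187628
  f(a) × f(c) ≥ 0, new interval: [0.450000, 0.650000]

After 2 iteration(s), the approximation is c_2 = 0.450000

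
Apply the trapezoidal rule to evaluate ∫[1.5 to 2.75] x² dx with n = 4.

f(x) = x²
a = 1.5, b = 2.75, n = 4
h = (b - a)/n = 0.312500

Trapezoidal rule: (h/2)[f(x₀) + 2f(x₁) + 2f(x₂) + ... + f(xₙ)]

x_0 = 1.5000, f(x_0) = 2.250000, coefficient = 1
x_1 = 1.8125, f(x_1) = 3.285156, coefficient = 2
x_2 = 2.1250, f(x_2) = 4.515625, coefficient = 2
x_3 = 2.4375, f(x_3) = 5.941406, coefficient = 2
x_4 = 2.7500, f(x_4) = 7.562500, coefficient = 1

I ≈ (0.312500/2) × 37.296875 = 5.827637
Exact value: 5.807292
Error: 0.020345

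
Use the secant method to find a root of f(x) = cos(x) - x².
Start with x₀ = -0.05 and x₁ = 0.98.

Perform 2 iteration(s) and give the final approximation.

f(x) = cos(x) - x²
x₀ = -0.05, x₁ = 0.98

Secant formula: x_{n+1} = x_n - f(x_n)(x_n - x_{n-1})/(f(x_n) - f(x_{n-1}))

Iteration 1:
  f(-0.050000) = 0.996250
  f(0.980000) = -0.403377
  x_2 = 0.980000 - (-0.403377)×(0.980000 - (-0.050000))/(-0.403377 - 0.996250)
       = 0.683151
Iteration 2:
  f(0.980000) = -0.403377
  f(0.683151) = 0.308893
  x_3 = 0.683151 - 0.308893×(0.683151 - 0.980000)/(0.308893 - (-0.403377))
       = 0.811886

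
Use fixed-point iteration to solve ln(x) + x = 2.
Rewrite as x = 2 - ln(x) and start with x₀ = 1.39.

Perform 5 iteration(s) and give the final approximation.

Equation: ln(x) + x = 2
Fixed-point form: x = 2 - ln(x)
x₀ = 1.39

x_1 = g(1.390000) = 1.670696
x_2 = g(1.670696) = 1.486760
x_3 = g(1.486760) = 1.603401
x_4 = g(1.603401) = 1.527873
x_5 = g(1.527873) = 1.576123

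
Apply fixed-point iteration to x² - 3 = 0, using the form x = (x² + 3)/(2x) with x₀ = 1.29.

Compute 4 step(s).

Equation: x² - 3 = 0
Fixed-point form: x = (x² + 3)/(2x)
x₀ = 1.29

x_1 = g(1.290000) = 1.807791
x_2 = g(1.807791) = 1.733637
x_3 = g(1.733637) = 1.732052
x_4 = g(1.732052) = 1.732051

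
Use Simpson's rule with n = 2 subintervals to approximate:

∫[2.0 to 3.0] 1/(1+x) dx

f(x) = 1/(1+x)
a = 2.0, b = 3.0, n = 2
h = (b - a)/n = 0.500000

Simpson's rule: (h/3)[f(x₀) + 4f(x₁) + 2f(x₂) + ... + f(xₙ)]

x_0 = 2.0000, f(x_0) = 0.333333, coefficient = 1
x_1 = 2.5000, f(x_1) = 0.285714, coefficient = 4
x_2 = 3.0000, f(x_2) = 0.250000, coefficient = 1

I ≈ (0.500000/3) × 1.726190 = 0.287698
Exact value: 0.287682
Error: 0.000016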